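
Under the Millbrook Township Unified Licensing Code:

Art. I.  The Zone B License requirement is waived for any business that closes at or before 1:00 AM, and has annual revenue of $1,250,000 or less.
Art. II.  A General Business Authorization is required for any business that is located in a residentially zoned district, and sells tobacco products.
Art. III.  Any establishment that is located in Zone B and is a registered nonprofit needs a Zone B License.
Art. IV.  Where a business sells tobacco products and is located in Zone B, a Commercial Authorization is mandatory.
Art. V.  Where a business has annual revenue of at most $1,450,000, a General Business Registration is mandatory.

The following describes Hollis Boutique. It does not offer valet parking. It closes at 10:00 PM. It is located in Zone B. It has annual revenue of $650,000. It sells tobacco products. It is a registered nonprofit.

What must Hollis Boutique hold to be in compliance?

Art. I. closes 10:00 PM, at/before 1:00 AM; revenue $650,000 ≤ $1,250,000 → exempt from Zone B License.
Art. II. is located in Zone B (not: is located in a residentially zoned district); sells tobacco products → General Business Authorization not required.
Art. III. is located in Zone B; is a registered nonprofit → Zone B License required.
Art. IV. sells tobacco products; is located in Zone B → Commercial Authorization required.
Art. V. revenue $650,000 ≤ $1,450,000 → General Business Registration required.

Commercial Authorization, General Business Registration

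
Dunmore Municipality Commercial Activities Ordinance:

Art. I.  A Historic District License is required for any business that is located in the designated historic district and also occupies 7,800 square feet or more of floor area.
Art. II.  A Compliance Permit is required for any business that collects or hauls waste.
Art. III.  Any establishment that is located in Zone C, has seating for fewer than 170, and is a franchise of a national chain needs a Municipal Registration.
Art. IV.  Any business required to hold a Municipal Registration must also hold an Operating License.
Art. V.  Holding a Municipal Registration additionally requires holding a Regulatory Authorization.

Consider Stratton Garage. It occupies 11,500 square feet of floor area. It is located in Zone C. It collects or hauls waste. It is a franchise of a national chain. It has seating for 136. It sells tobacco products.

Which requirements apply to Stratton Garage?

Compliance Permit, Municipal Registration, Operating License, Regulatory Authorization

Art. I. is located in Zone C (not: is located in the designated historic district); floor area 11,500 square feet ≥ 7,800 square feet → Historic District License not required.
Art. II. collects or hauls waste → Compliance Permit required.
Art. III. is located in Zone C; seating 136 < 170; is a franchise of a national chain → Municipal Registration required.
Art. IV. Municipal Registration is required → Operating License also required.
Art. V. Municipal Registration is required → Regulatory Authorization also required.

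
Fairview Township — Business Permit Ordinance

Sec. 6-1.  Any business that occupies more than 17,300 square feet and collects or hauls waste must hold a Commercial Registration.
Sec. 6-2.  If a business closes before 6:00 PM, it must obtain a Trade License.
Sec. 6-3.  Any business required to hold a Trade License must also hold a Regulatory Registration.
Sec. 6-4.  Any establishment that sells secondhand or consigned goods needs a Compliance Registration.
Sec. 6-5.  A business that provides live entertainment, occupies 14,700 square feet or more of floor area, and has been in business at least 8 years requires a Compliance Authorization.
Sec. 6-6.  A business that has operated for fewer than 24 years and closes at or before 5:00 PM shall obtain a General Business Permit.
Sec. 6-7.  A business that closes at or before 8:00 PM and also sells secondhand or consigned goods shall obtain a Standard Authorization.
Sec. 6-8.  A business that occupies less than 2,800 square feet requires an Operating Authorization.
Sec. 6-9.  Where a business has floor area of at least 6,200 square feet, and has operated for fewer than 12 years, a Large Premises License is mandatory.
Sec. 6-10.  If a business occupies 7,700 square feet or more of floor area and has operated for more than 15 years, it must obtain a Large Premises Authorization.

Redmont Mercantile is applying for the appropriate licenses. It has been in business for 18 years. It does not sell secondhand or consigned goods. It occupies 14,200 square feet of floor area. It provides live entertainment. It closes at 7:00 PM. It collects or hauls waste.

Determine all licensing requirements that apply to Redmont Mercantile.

Sec. 6-1. floor area 14,200 square feet ≤ 17,300 square feet; collects or hauls waste → Commercial Registration not required.
Sec. 6-2. closes 7:00 PM, after 6:00 PM → Trade License not required.
Sec. 6-3. Trade License is not required → no effect.
Sec. 6-4. does not sell secondhand or consigned goods → Compliance Registration not required.
Sec. 6-5. provides live entertainment; floor area 14,200 square feet < 14,700 square feet; years in business 18 ≥ 8 → Compliance Authorization not required.
Sec. 6-6. years in business 18 < 24; closes 7:00 PM, after 5:00 PM → General Business Permit not required.
Sec. 6-7. closes 7:00 PM, at/before 8:00 PM; does not sell secondhand or consigned goods → Standard Authorization not required.
Sec. 6-8. floor area 14,200 square feet ≥ 2,800 square feet → Operating Authorization not required.
Sec. 6-9. floor area 14,200 square feet ≥ 6,200 square feet; years in business 18 ≥ 12 → Large Premises License not required.
Sec. 6-10. floor area 14,200 square feet ≥ 7,700 square feet; years in business 18 > 15 → Large Premises Authorization required.

Large Premises Authorization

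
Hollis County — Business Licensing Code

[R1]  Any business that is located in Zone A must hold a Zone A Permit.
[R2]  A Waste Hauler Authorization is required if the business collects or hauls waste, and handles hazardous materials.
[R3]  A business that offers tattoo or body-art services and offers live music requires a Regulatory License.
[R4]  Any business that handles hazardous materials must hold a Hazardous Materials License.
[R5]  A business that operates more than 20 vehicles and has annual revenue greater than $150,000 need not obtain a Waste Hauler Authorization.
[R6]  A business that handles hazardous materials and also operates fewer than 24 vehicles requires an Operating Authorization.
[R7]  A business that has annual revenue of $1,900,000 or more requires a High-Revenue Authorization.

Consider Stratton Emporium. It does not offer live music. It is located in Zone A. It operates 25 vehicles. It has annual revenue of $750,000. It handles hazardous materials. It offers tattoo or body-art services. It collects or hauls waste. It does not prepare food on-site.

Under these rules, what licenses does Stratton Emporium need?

Hazardous Materials License, Zone A Permit

[R1] is located in Zone A → Zone A Permit required.
[R2] collects or hauls waste; handles hazardous materials → Waste Hauler Authorization required.
[R3] offers tattoo or body-art services; does not offer live music → Regulatory License not required.
[R4] handles hazardous materials → Hazardous Materials License required.
[R5] vehicles 25 > 20; revenue $750,000 > $150,000 → exempt from Waste Hauler Authorization.
[R6] handles hazardous materials; vehicles 25 ≥ 24 → Operating Authorization not required.
[R7] revenue $750,000 < $1,900,000 → High-Revenue Authorization not required.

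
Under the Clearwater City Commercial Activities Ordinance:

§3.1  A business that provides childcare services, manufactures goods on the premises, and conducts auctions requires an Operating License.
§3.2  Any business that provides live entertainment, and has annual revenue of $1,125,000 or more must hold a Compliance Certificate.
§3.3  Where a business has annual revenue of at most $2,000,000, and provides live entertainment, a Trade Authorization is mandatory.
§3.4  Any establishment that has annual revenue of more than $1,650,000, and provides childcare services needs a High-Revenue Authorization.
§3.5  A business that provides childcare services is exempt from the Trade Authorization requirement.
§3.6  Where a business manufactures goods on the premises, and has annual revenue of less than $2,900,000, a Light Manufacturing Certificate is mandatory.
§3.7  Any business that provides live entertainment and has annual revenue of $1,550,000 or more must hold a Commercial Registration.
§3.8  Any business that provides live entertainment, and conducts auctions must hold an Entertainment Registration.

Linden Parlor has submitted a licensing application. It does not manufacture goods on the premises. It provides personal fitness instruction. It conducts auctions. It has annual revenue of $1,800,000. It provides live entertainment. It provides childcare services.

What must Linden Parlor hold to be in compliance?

Commercial Registration, Compliance Certificate, Entertainment Registration, High-Revenue Authorization

§3.1 provides childcare services; does not manufacture goods on the premises; conducts auctions → Operating License not required.
§3.2 provides live entertainment; revenue $1,800,000 ≥ $1,125,000 → Compliance Certificate required.
§3.3 revenue $1,800,000 ≤ $2,000,000; provides live entertainment → Trade Authorization required.
§3.4 revenue $1,800,000 > $1,650,000; provides childcare services → High-Revenue Authorization required.
§3.5 provides childcare services → exempt from Trade Authorization.
§3.6 does not manufacture goods on the premises; revenue $1,800,000 < $2,900,000 → Light Manufacturing Certificate not required.
§3.7 provides live entertainment; revenue $1,800,000 ≥ $1,550,000 → Commercial Registration required.
§3.8 provides live entertainment; conducts auctions → Entertainment Registration required.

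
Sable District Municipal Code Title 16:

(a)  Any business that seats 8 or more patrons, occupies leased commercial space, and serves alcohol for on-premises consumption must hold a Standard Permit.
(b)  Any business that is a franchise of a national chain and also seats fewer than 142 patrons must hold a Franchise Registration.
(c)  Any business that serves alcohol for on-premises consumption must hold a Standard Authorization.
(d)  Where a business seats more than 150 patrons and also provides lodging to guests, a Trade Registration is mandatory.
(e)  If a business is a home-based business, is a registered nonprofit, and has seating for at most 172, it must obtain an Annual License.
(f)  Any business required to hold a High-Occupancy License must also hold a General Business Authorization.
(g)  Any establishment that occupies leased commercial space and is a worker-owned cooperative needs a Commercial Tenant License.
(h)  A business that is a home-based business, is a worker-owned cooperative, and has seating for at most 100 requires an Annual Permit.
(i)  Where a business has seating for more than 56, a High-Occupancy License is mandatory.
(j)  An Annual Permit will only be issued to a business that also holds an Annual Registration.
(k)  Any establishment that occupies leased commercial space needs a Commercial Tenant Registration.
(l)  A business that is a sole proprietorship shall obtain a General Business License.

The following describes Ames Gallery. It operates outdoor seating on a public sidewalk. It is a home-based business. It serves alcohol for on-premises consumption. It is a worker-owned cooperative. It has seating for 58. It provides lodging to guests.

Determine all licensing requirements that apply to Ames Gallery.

(a) seating 58 ≥ 8; is a home-based business (not: occupies leased commercial space); serves alcohol for on-premises consumption → Standard Permit not required.
(b) is a worker-owned cooperative (not: is a franchise of a national chain); seating 58 < 142 → Franchise Registration not required.
(c) serves alcohol for on-premises consumption → Standard Authorization required.
(d) seating 58 ≤ 150; provides lodging to guests → Trade Registration not required.
(e) is a home-based business; is a worker-owned cooperative (not: is a registered nonprofit); seating 58 ≤ 172 → Annual License not required.
(f) High-Occupancy License is required → General Business Authorization also required.
(g) is a home-based business (not: occupies leased commercial space); is a worker-owned cooperative → Commercial Tenant License not required.
(h) is a home-based business; is a worker-owned cooperative; seating 58 ≤ 100 → Annual Permit required.
(i) seating 58 > 56 → High-Occupancy License required.
(j) Annual Permit is required → Annual Registration also required.
(k) is a home-based business (not: occupies leased commercial space) → Commercial Tenant Registration not required.
(l) is a worker-owned cooperative (not: is a sole proprietorship) → General Business License not required.

Annual Permit, Annual Registration, General Business Authorization, High-Occupancy License, Standard Authorization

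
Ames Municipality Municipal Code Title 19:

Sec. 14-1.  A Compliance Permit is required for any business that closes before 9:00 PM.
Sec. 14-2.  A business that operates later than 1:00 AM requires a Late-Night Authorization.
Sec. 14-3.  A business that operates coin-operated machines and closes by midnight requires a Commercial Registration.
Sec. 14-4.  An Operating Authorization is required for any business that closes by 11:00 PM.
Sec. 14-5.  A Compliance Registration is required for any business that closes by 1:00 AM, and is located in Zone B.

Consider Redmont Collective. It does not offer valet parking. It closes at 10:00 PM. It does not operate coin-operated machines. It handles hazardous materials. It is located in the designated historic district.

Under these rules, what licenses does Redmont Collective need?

Sec. 14-1. closes 10:00 PM, after 9:00 PM → Compliance Permit not required.
Sec. 14-2. closes 10:00 PM, at/before 1:00 AM → Late-Night Authorization not required.
Sec. 14-3. does not operate coin-operated machines; closes 10:00 PM, at/before midnight → Commercial Registration not required.
Sec. 14-4. closes 10:00 PM, at/before 11:00 PM → Operating Authorization required.
Sec. 14-5. closes 10:00 PM, at/before 1:00 AM; is located in the designated historic district (not: is located in Zone B) → Compliance Registration not required.

Operating Authorization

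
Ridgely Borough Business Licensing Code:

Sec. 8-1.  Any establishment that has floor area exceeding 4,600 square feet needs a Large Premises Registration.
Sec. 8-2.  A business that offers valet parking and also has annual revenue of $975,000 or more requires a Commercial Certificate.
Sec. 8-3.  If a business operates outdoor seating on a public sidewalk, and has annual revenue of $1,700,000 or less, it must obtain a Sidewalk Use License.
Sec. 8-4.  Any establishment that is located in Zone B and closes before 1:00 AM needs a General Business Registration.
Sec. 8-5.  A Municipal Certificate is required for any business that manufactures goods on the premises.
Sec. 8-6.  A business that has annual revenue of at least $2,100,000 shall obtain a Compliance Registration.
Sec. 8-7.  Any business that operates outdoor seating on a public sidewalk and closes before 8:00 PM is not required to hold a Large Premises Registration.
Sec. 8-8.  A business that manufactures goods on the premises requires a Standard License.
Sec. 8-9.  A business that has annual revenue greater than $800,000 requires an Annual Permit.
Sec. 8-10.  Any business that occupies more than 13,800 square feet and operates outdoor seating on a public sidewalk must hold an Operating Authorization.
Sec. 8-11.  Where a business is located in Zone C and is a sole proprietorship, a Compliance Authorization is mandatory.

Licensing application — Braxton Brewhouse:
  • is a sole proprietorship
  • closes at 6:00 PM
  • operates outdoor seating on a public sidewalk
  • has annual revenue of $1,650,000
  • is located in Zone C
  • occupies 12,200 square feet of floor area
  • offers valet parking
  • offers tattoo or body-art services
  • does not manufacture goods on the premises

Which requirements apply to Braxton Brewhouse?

Annual Permit, Commercial Certificate, Compliance Authorization, Sidewalk Use License

Sec. 8-1. floor area 12,200 square feet > 4,600 square feet → Large Premises Registration required.
Sec. 8-2. offers valet parking; revenue $1,650,000 ≥ $975,000 → Commercial Certificate required.
Sec. 8-3. operates outdoor seating on a public sidewalk; revenue $1,650,000 ≤ $1,700,000 → Sidewalk Use License required.
Sec. 8-4. is located in Zone C (not: is located in Zone B); closes 6:00 PM, at/before 1:00 AM → General Business Registration not required.
Sec. 8-5. does not manufacture goods on the premises → Municipal Certificate not required.
Sec. 8-6. revenue $1,650,000 < $2,100,000 → Compliance Registration not required.
Sec. 8-7. operates outdoor seating on a public sidewalk; closes 6:00 PM, at/before 8:00 PM → exempt from Large Premises Registration.
Sec. 8-8. does not manufacture goods on the premises → Standard License not required.
Sec. 8-9. revenue $1,650,000 > $800,000 → Annual Permit required.
Sec. 8-10. floor area 12,200 square feet ≤ 13,800 square feet; operates outdoor seating on a public sidewalk → Operating Authorization not required.
Sec. 8-11. is located in Zone C; is a sole proprietorship → Compliance Authorization required.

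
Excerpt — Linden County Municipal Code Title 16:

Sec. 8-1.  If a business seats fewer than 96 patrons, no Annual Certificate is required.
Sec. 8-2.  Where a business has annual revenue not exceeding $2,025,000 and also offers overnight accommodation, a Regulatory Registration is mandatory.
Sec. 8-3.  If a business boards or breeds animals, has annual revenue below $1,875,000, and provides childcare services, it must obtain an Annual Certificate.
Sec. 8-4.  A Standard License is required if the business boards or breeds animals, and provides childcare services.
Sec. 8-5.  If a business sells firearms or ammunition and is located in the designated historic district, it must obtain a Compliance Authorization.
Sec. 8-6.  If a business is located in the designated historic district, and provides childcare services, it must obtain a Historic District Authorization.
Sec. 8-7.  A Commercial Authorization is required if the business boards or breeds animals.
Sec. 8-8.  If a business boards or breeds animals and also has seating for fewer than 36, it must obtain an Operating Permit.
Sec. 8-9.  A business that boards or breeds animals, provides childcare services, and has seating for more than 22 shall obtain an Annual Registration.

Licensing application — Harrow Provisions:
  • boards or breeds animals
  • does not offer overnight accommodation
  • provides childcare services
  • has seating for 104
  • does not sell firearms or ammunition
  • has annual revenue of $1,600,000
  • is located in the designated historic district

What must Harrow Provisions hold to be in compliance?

Sec. 8-1. seating 104 ≥ 96 → Annual Certificate exemption does not apply.
Sec. 8-2. revenue $1,600,000 ≤ $2,025,000; does not offer overnight accommodation → Regulatory Registration not required.
Sec. 8-3. boards or breeds animals; revenue $1,600,000 < $1,875,000; provides childcare services → Annual Certificate required.
Sec. 8-4. boards or breeds animals; provides childcare services → Standard License required.
Sec. 8-5. does not sell firearms or ammunition; is located in the designated historic district → Compliance Authorization not required.
Sec. 8-6. is located in the designated historic district; provides childcare services → Historic District Authorization required.
Sec. 8-7. boards or breeds animals → Commercial Authorization required.
Sec. 8-8. boards or breeds animals; seating 104 ≥ 36 → Operating Permit not required.
Sec. 8-9. boards or breeds animals; provides childcare services; seating 104 > 22 → Annual Registration required.

Annual Certificate, Annual Registration, Commercial Authorization, Historic District Authorization, Standard License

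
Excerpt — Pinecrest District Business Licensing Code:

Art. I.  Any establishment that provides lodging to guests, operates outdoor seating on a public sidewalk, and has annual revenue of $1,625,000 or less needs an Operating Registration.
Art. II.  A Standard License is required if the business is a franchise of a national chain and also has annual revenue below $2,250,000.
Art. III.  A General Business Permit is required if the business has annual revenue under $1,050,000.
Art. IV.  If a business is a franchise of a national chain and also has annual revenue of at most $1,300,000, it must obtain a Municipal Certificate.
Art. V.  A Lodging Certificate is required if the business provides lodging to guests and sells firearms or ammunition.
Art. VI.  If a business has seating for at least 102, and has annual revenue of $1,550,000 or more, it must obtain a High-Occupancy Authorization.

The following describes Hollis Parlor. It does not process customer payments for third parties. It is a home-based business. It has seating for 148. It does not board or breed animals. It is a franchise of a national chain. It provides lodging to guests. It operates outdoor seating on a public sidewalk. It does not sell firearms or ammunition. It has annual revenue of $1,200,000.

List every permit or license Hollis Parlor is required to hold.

Art. I. provides lodging to guests; operates outdoor seating on a public sidewalk; revenue $1,200,000 ≤ $1,625,000 → Operating Registration required.
Art. II. is a franchise of a national chain; revenue $1,200,000 < $2,250,000 → Standard License required.
Art. III. revenue $1,200,000 ≥ $1,050,000 → General Business Permit not required.
Art. IV. is a franchise of a national chain; revenue $1,200,000 ≤ $1,300,000 → Municipal Certificate required.
Art. V. provides lodging to guests; does not sell firearms or ammunition → Lodging Certificate not required.
Art. VI. seating 148 ≥ 102; revenue $1,200,000 < $1,550,000 → High-Occupancy Authorization not required.

Municipal Certificate, Operating Registration, Standard License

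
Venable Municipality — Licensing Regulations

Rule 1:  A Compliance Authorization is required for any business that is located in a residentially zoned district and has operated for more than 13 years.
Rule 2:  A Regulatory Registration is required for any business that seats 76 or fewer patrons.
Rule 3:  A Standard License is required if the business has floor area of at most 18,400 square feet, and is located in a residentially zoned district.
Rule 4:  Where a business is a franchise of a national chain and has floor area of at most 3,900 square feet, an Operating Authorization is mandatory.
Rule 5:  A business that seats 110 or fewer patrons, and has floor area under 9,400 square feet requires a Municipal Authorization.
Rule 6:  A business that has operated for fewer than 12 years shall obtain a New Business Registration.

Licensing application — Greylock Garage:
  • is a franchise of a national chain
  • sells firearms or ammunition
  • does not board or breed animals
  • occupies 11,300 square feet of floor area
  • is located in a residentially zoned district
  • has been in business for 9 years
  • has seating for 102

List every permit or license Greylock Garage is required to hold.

Rule 1: is located in a residentially zoned district; years in business 9 ≤ 13 → Compliance Authorization not required.
Rule 2: seating 102 > 76 → Regulatory Registration not required.
Rule 3: floor area 11,300 square feet ≤ 18,400 square feet; is located in a residentially zoned district → Standard License required.
Rule 4: is a franchise of a national chain; floor area 11,300 square feet > 3,900 square feet → Operating Authorization not required.
Rule 5: seating 102 ≤ 110; floor area 11,300 square feet ≥ 9,400 square feet → Municipal Authorization not required.
Rule 6: years in business 9 < 12 → New Business Registration required.

New Business Registration, Standard License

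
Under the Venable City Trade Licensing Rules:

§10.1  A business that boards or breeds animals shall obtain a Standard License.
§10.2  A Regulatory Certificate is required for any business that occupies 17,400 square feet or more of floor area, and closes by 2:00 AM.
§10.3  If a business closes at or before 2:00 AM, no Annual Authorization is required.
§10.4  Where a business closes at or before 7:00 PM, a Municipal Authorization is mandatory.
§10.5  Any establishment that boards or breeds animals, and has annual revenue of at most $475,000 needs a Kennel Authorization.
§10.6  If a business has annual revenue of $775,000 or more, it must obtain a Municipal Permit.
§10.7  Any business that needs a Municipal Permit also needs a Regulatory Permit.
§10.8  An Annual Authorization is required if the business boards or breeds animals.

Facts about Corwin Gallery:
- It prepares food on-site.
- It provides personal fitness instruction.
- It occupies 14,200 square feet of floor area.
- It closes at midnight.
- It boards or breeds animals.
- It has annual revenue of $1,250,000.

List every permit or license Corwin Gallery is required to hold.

§10.1 boards or breeds animals → Standard License required.
§10.2 floor area 14,200 square feet < 17,400 square feet; closes midnight, at/before 2:00 AM → Regulatory Certificate not required.
§10.3 closes midnight, at/before 2:00 AM → exempt from Annual Authorization.
§10.4 closes midnight, after 7:00 PM → Municipal Authorization not required.
§10.5 boards or breeds animals; revenue $1,250,000 > $475,000 → Kennel Authorization not required.
§10.6 revenue $1,250,000 ≥ $775,000 → Municipal Permit required.
§10.7 Municipal Permit is required → Regulatory Permit also required.
§10.8 boards or breeds animals → Annual Authorization required.

Municipal Permit, Regulatory Permit, Standard License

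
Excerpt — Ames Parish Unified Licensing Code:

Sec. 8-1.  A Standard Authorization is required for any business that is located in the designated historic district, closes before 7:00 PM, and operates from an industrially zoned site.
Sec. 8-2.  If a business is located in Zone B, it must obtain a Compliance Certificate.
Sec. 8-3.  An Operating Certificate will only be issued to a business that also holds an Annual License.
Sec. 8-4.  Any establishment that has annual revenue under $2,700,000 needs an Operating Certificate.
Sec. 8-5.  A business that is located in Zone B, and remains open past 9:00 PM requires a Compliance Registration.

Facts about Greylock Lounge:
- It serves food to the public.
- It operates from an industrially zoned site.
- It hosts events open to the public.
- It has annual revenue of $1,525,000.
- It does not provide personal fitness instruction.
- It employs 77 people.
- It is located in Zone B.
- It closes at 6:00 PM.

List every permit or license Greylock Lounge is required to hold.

Annual License, Compliance Certificate, Operating Certificate

Sec. 8-1. is located in Zone B (not: is located in the designated historic district); closes 6:00 PM, at/before 7:00 PM; operates from an industrially zoned site → Standard Authorization not required.
Sec. 8-2. is located in Zone B → Compliance Certificate required.
Sec. 8-3. Operating Certificate is required → Annual License also required.
Sec. 8-4. revenue $1,525,000 < $2,700,000 → Operating Certificate required.
Sec. 8-5. is located in Zone B; closes 6:00 PM, at/before 9:00 PM → Compliance Registration not required.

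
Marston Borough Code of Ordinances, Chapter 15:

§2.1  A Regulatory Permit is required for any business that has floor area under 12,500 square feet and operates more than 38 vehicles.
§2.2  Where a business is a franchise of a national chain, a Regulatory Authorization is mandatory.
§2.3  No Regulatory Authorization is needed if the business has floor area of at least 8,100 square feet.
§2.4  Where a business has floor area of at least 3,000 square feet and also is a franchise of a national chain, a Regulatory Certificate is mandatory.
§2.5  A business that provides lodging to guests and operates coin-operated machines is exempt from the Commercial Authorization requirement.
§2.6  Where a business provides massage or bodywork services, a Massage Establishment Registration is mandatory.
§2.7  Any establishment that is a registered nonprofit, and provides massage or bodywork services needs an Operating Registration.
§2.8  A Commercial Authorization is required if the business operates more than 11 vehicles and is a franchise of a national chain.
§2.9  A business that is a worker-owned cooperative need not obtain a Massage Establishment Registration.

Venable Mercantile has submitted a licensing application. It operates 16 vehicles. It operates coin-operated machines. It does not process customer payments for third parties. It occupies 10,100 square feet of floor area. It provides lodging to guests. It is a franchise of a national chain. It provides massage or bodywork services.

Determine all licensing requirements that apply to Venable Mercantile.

§2.1 floor area 10,100 square feet < 12,500 square feet; vehicles 16 ≤ 38 → Regulatory Permit not required.
§2.2 is a franchise of a national chain → Regulatory Authorization required.
§2.3 floor area 10,100 square feet ≥ 8,100 square feet → exempt from Regulatory Authorization.
§2.4 floor area 10,100 square feet ≥ 3,000 square feet; is a franchise of a national chain → Regulatory Certificate required.
§2.5 provides lodging to guests; operates coin-operated machines → exempt from Commercial Authorization.
§2.6 provides massage or bodywork services → Massage Establishment Registration required.
§2.7 is a franchise of a national chain (not: is a registered nonprofit); provides massage or bodywork services → Operating Registration not required.
§2.8 vehicles 16 > 11; is a franchise of a national chain → Commercial Authorization required.
§2.9 is a franchise of a national chain (not: is a worker-owned cooperative) → Massage Establishment Registration exemption does not apply.

Massage Establishment Registration, Regulatory Certificate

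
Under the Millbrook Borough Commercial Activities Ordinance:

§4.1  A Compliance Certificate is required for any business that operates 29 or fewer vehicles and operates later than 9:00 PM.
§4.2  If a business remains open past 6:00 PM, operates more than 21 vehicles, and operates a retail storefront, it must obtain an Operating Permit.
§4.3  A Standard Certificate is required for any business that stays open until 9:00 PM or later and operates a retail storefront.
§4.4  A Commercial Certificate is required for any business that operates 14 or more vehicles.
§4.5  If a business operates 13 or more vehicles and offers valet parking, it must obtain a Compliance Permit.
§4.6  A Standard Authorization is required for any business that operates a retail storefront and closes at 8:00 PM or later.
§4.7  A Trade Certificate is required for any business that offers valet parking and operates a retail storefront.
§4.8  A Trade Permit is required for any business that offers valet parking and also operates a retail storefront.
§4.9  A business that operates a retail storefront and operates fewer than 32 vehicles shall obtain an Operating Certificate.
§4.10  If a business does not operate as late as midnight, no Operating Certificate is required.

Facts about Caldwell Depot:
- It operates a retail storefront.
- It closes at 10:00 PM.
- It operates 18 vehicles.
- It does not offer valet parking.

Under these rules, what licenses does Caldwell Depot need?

Commercial Certificate, Compliance Certificate, Standard Authorization, Standard Certificate

§4.1 vehicles 18 ≤ 29; closes 10:00 PM, after 9:00 PM → Compliance Certificate required.
§4.2 closes 10:00 PM, after 6:00 PM; vehicles 18 ≤ 21; operates a retail storefront → Operating Permit not required.
§4.3 closes 10:00 PM, after 9:00 PM; operates a retail storefront → Standard Certificate required.
§4.4 vehicles 18 ≥ 14 → Commercial Certificate required.
§4.5 vehicles 18 ≥ 13; does not offer valet parking → Compliance Permit not required.
§4.6 operates a retail storefront; closes 10:00 PM, after 8:00 PM → Standard Authorization required.
§4.7 does not offer valet parking; operates a retail storefront → Trade Certificate not required.
§4.8 does not offer valet parking; operates a retail storefront → Trade Permit not required.
§4.9 operates a retail storefront; vehicles 18 < 32 → Operating Certificate required.
§4.10 closes 10:00 PM, at/before midnight → exempt from Operating Certificate.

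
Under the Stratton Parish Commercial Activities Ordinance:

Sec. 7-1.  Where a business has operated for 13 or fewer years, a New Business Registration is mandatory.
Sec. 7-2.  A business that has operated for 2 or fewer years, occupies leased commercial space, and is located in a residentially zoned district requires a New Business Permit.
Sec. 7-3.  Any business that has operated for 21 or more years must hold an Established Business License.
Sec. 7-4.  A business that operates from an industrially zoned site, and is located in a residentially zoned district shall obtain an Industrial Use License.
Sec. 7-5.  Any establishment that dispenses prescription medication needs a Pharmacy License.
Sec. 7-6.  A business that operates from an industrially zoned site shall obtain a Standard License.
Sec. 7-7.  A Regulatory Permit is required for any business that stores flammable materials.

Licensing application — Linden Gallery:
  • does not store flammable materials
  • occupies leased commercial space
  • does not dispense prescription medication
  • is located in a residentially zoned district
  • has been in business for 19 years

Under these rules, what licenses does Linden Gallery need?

None

Sec. 7-1. years in business 19 > 13 → New Business Registration not required.
Sec. 7-2. years in business 19 > 2; occupies leased commercial space; is located in a residentially zoned district → New Business Permit not required.
Sec. 7-3. years in business 19 < 21 → Established Business License not required.
Sec. 7-4. occupies leased commercial space (not: operates from an industrially zoned site); is located in a residentially zoned district → Industrial Use License not required.
Sec. 7-5. does not dispense prescription medication → Pharmacy License not required.
Sec. 7-6. occupies leased commercial space (not: operates from an industrially zoned site) → Standard License not required.
Sec. 7-7. does not store flammable materials → Regulatory Permit not required.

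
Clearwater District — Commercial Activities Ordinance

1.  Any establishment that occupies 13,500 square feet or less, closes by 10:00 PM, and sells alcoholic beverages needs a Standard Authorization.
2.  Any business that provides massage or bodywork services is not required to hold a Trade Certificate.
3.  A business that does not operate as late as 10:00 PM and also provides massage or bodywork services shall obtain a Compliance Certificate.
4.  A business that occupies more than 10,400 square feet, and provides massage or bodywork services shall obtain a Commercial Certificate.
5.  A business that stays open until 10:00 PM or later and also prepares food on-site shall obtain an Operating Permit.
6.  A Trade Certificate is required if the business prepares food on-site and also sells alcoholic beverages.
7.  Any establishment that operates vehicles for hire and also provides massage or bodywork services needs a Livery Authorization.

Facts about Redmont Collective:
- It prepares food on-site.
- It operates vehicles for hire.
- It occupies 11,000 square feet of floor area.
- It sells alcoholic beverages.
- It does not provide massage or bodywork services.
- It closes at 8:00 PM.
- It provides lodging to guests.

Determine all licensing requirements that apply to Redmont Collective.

Standard Authorization, Trade Certificate

1. floor area 11,000 square feet ≤ 13,500 square feet; closes 8:00 PM, at/before 10:00 PM; sells alcoholic beverages → Standard Authorization required.
2. does not provide massage or bodywork services → Trade Certificate exemption does not apply.
3. closes 8:00 PM, at/before 10:00 PM; does not provide massage or bodywork services → Compliance Certificate not required.
4. floor area 11,000 square feet > 10,400 square feet; does not provide massage or bodywork services → Commercial Certificate not required.
5. closes 8:00 PM, at/before 10:00 PM; prepares food on-site → Operating Permit not required.
6. prepares food on-site; sells alcoholic beverages → Trade Certificate required.
7. operates vehicles for hire; does not provide massage or bodywork services → Livery Authorization not required.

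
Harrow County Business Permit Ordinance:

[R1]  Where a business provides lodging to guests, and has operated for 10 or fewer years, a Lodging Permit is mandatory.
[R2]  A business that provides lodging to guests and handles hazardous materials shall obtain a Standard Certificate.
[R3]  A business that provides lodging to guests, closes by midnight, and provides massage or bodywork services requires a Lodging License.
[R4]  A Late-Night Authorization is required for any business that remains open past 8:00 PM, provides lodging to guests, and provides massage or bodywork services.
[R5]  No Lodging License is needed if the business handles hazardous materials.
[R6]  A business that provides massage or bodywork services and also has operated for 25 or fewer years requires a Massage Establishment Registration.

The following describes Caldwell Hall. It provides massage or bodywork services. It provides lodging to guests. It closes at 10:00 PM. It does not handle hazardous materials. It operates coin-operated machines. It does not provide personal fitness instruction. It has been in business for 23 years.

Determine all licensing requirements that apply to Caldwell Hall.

Late-Night Authorization, Lodging License, Massage Establishment Registration

[R1] provides lodging to guests; years in business 23 > 10 → Lodging Permit not required.
[R2] provides lodging to guests; does not handle hazardous materials → Standard Certificate not required.
[R3] provides lodging to guests; closes 10:00 PM, at/before midnight; provides massage or bodywork services → Lodging License required.
[R4] closes 10:00 PM, after 8:00 PM; provides lodging to guests; provides massage or bodywork services → Late-Night Authorization required.
[R5] does not handle hazardous materials → Lodging License exemption does not apply.
[R6] provides massage or bodywork services; years in business 23 ≤ 25 → Massage Establishment Registration required.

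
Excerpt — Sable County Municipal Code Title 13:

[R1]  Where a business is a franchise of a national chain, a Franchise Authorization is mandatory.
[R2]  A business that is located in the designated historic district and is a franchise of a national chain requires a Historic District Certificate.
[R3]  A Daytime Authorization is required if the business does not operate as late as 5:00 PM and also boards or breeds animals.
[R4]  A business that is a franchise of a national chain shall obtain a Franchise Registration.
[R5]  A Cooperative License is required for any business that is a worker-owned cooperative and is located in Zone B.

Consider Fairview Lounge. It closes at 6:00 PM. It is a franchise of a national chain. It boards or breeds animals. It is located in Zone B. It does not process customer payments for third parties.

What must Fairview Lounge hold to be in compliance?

[R1] is a franchise of a national chain → Franchise Authorization required.
[R2] is located in Zone B (not: is located in the designated historic district); is a franchise of a national chain → Historic District Certificate not required.
[R3] closes 6:00 PM, after 5:00 PM; boards or breeds animals → Daytime Authorization not required.
[R4] is a franchise of a national chain → Franchise Registration required.
[R5] is a franchise of a national chain (not: is a worker-owned cooperative); is located in Zone B → Cooperative License not required.

Franchise Authorization, Franchise Registration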